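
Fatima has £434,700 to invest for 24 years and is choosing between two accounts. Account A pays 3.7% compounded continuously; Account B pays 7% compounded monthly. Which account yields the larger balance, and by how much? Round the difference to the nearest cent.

A: e^(0.037·24) = e^0.888 ≈ 2.430264259001, so 434,700 × 2.430264259001 ≈ 1,056,435.8734.
B: (1 + 0.07/12)^288 ≈ 5.339430357063, so 434,700 × 5.339430357063 ≈ 2,321,050.3762.
Difference ≈ 1,264,614.5028 in favor of B.

Account B, by £1,264,614.50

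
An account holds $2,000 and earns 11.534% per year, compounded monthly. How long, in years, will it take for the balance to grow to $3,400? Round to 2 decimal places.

We need (1 + 0.00961167)^(12t) = 1.7, so 12t = ln 1.7 / ln 1.009612 ≈ 55.4716.
t ≈ 55.4716/12 = 4.6226 years.

4.62 years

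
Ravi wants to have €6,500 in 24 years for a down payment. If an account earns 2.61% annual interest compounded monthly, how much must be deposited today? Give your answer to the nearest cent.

€3,476.70

Periodic rate = 2.61%/12 = 0.002175; 288 periods.
P = 6,500/(1 + 0.002175)^288 ≈ 6,500/1.86959116 ≈ 3,476.6959.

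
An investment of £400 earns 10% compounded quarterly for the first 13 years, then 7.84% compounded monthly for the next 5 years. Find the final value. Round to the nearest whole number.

£2,135

After 13 years at 10%: 400 × 3.611112349 ≈ 1,444.4449.
Then 5 years at 7.84%: 1,444.4449 × 1.478052018 ≈ 2,134.9648.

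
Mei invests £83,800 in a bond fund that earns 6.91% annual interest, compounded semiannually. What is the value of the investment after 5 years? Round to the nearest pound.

Periodic rate = 6.91%/2 = 0.03455; periods = 2·5 = 10.
A = 83,800·(1 + 0.03455)^10 ≈ 83,800·1.40447770805 ≈ 117,695.2319.

£117,695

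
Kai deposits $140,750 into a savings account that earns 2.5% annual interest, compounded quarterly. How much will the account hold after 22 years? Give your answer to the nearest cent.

$243,538.16

Growth factor = (1 + 0.00625)^88 ≈ 1.73028888143.
A ≈ 140,750 × 1.73028888143 ≈ 243,538.1601.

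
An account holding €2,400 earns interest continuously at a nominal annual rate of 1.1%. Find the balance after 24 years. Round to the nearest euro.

A = P·e^(rt) = 2,400·e^(0.011·24) = 2,400·e^0.264.
e^0.264 ≈ 1.302128196, so A ≈ 3,125.1077.

€3,125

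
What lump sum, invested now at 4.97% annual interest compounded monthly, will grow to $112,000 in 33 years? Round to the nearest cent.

$21,797.30

Growth factor = (1 + 0.0497/12)^396 ≈ 5.13825216019.
P = 112,000/5.13825216019 ≈ 21,797.2954.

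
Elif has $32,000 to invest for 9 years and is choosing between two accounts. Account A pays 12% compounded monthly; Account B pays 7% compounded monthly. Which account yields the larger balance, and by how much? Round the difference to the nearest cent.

Account A growth factor: (1 + 0.01)^108 ≈ 2.9289257927; balance ≈ 93,725.6254.
Account B growth factor: (1 + 0.07/12)^108 ≈ 1.8741769719; balance ≈ 59,973.6631.
Account A is larger by 33,751.9623.

Account A, by $33,751.96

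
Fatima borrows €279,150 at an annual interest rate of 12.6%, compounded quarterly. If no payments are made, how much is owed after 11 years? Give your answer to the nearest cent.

Periodic rate = 12.6%/4 = 0.0315; periods = 4·11 = 44.
A = 279,150·(1 + 0.0315)^44 ≈ 279,150·3.91422892211 ≈ 1,092,657.0036.

€1,092,657.00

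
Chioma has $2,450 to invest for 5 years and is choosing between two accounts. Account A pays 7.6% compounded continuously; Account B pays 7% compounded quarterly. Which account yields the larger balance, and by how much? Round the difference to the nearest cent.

Account A, by $116.39

A: e^(0.076·5) = e^0.38 ≈ 1.462284589, so 2,450 × 1.462284589 ≈ 3,582.5972.
B: (1 + 0.0175)^20 ≈ 1.414778196, so 2,450 × 1.414778196 ≈ 3,466.2066.
Difference ≈ 116.3907 in favor of A.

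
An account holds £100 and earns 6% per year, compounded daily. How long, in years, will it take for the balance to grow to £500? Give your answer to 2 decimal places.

26.83 years

(1 + 0.000164384)^(365t) = 500/100 = 5.
365t·ln(1 + 0.000164384) = ln(5); 365t = 1.6094/0.00016437 ≈ 9791.5520.
t ≈ 26.8262 years.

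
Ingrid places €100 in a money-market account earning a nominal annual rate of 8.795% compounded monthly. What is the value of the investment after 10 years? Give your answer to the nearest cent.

Periodic rate = 8.795%/12 = 0.00732917; periods = 12·10 = 120.
A = 100·(1 + 0.08795/12)^120 ≈ 100·2.40197823 ≈ 240.1978.

€240.20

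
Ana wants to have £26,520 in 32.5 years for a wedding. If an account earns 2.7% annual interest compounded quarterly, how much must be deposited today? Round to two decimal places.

£11,060.14

Periodic rate = 2.7%/4 = 0.00675; 130 periods.
P = 26,520/(1 + 0.00675)^130 ≈ 26,520/2.397800113 ≈ 11,060.1379.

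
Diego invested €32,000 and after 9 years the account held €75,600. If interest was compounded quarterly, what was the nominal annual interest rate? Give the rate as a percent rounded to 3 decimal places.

(1 + r/4)^36 = 75,600/32,000 = 2.3625.
1 + r/4 = 2.3625^(1/36) ≈ 1.024169, so r/4 ≈ 0.0241686.
r ≈ 4·0.0241686 = 9.66742%.

9.667%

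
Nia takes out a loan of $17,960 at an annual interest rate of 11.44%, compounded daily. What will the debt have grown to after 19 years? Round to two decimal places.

Growth factor = (1 + 0.1144/365)^6935 ≈ 8.78687772734.
A ≈ 17,960 × 8.78687772734 ≈ 157,812.3240.

$157,812.32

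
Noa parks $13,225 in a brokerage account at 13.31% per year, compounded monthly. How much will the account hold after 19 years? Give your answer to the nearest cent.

$163,544.80

Growth factor = (1 + 0.1331/12)^228 ≈ 12.3663366301.
A ≈ 13,225 × 12.3663366301 ≈ 163,544.8019.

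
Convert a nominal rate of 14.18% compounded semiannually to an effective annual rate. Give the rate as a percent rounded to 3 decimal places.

14.683%

EAR = (1 + 14.18%/2)^2 − 1 = (1 + 0.0709)^2 − 1.
(1 + 0.0709)^2 ≈ 1.146827, so EAR ≈ 14.68268%.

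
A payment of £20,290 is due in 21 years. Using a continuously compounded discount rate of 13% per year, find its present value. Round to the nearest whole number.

£1,323

P = A·e^(−rt) = 20,290·e^(−2.73).
e^(−2.73) ≈ 0.065219289668, so P ≈ 1,323.2994.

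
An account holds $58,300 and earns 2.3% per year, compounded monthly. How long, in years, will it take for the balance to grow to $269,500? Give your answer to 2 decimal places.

We need (1 + 0.00191667)^(12t) = 4.6226, so 12t = ln 4.6226 / ln 1.001917 ≈ 799.5303.
t ≈ 799.5303/12 = 66.6275 years.

66.63 years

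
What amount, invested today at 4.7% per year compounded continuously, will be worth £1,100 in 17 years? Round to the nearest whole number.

P = A·e^(−rt) = 1,100·e^(−0.799).
e^(−0.799) ≈ 0.4497785178, so P ≈ 494.7564.

£495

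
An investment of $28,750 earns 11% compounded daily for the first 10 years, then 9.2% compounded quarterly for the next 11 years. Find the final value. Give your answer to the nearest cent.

$234,864.67

Phase 1: 28,750·(1 + 0.11/365)^3650 ≈ 86,355.4612.
Phase 2: 86,355.4612·(1 + 0.023)^44 ≈ 234,864.6695.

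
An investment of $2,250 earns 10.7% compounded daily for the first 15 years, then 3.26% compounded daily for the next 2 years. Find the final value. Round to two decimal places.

After 15 years at 10.7%: 2,250 × 4.9766889107 ≈ 11,197.5500.
Then 2 years at 3.26%: 11,197.5500 × 1.0673693699 ≈ 11,951.9219.

$11,951.92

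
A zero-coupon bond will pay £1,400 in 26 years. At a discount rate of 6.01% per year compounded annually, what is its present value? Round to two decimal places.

£306.98

Growth factor = (1 + 0.0601)^26 ≈ 4.560554996.
P = 1,400/4.560554996 ≈ 306.9802.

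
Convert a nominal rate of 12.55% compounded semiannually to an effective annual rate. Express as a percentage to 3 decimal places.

12.944%

One year is 2 periods at 0.06275 each: (1 + 0.06275)^2 ≈ 1.129438.
EAR = 1.129438 − 1 ≈ 12.94376%.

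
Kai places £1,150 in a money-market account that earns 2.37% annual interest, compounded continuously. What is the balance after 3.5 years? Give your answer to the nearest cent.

A = P·e^(rt) = 1,150·e^(0.0237·3.5) = 1,150·e^0.08295.
e^0.08295 ≈ 1.086487483, so A ≈ 1,249.4606.

£1,249.46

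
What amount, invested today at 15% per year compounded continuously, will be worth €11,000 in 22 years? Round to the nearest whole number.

€406

P = A·e^(−rt) = 11,000·e^(−3.3).
e^(−3.3) ≈ 0.036883167401, so P ≈ 405.7148.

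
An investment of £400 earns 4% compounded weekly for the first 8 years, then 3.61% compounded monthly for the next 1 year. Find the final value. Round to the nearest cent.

£571.00

Phase 1: 400·(1 + 0.04/52)^416 ≈ 550.7833.
Phase 2: 550.7833·(1 + 0.0361/12)^12 ≈ 570.9989.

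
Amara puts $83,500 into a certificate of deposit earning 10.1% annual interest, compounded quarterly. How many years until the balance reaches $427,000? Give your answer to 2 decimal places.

16.36 years

We need (1 + 0.02525)^(4t) = 5.1138, so 4t = ln 5.1138 / ln 1.02525 ≈ 65.4438.
t ≈ 65.4438/4 = 16.3609 years.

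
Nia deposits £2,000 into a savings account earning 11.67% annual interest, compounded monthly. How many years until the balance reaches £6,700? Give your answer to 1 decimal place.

10.4 years

(1 + 0.009725)^(12t) = 6,700/2,000 = 3.35.
12t·ln(1 + 0.009725) = ln(3.35); 12t = 1.209/0.00967802 ≈ 124.9182.
t ≈ 10.4098 years.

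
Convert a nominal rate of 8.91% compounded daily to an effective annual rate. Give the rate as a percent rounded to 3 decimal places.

EAR = (1 + 8.91%/365)^365 − 1 = (1 + 0.00024411)^365 − 1.
(1 + 0.00024411)^365 ≈ 1.093178, so EAR ≈ 9.31781%.

9.318%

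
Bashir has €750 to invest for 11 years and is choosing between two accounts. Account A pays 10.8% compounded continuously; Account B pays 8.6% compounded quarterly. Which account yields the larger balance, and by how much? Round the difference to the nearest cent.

Account A, by €548.11

A: e^(0.108·11) = e^1.188 ≈ 3.280513615, so 750 × 3.280513615 ≈ 2,460.3852.
B: (1 + 0.0215)^44 ≈ 2.54969553, so 750 × 2.54969553 ≈ 1,912.2716.
Difference ≈ 548.1136 in favor of A.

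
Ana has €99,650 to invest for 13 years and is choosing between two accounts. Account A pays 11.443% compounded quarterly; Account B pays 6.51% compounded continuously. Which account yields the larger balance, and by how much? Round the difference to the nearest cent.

A: (1 + 0.0286075)^52 ≈ 4.33494612136, so 99,650 × 4.33494612136 ≈ 431,977.3810.
B: e^(0.0651·13) = e^0.8463 ≈ 2.33100615372, so 99,650 × 2.33100615372 ≈ 232,284.7632.
Difference ≈ 199,692.6178 in favor of A.

Account A, by €199,692.62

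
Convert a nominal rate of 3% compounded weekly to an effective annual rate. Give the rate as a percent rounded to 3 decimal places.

3.045%

One year is 52 periods at 0.000576923 each: (1 + 0.000576923)^52 ≈ 1.030446.
EAR = 1.030446 − 1 ≈ 3.04456%.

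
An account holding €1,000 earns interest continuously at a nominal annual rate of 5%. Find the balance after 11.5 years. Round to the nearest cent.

€1,777.13

A = P·e^(rt) = 1,000·e^(0.05·11.5) = 1,000·e^0.575.
e^0.575 ≈ 1.777130527, so A ≈ 1,777.1305.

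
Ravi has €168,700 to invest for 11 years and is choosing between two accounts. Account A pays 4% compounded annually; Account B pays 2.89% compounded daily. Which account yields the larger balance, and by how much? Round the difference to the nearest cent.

Account A, by €27,874.73

Account A growth factor: (1 + 0.04)^11 ≈ 1.53945405632; balance ≈ 259,705.8993.
Account B growth factor: (1 + 0.0289/365)^4015 ≈ 1.37422153621; balance ≈ 231,831.1732.
Account A is larger by 27,874.7261.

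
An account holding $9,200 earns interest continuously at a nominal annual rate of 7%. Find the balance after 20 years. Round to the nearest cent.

A = P·e^(rt) = 9,200·e^(0.07·20) = 9,200·e^1.4.
e^1.4 ≈ 4.0551999668, so A ≈ 37,307.8397.

$37,307.84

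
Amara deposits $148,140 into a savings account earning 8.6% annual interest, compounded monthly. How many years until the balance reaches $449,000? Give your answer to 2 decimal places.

We need (1 + 0.00716667)^(12t) = 3.0309, so 12t = ln 3.0309 / ln 1.007167 ≈ 155.2791.
t ≈ 155.2791/12 = 12.9399 years.

12.94 years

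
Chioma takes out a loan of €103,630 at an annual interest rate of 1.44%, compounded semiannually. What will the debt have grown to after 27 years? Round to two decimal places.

€152,663.15

Growth factor = (1 + 0.0072)^54 ≈ 1.47315594727.
A ≈ 103,630 × 1.47315594727 ≈ 152,663.1508.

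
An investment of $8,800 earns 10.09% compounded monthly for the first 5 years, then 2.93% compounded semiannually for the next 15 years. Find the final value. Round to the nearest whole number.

Phase 1: 8,800·(1 + 0.1009/12)^60 ≈ 14,543.4764.
Phase 2: 14,543.4764·(1 + 0.01465)^30 ≈ 22,498.6273.

$22,499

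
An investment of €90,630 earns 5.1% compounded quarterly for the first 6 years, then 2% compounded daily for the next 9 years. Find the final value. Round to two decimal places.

Phase 1: 90,630·(1 + 0.01275)^24 ≈ 122,836.1015.
Phase 2: 122,836.1015·(1 + 0.02/365)^3285 ≈ 147,060.7883.

€147,060.79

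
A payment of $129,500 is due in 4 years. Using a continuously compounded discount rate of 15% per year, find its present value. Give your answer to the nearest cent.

$71,071.11

P = A·e^(−rt) = 129,500·e^(−0.6).
e^(−0.6) ≈ 0.548811636094, so P ≈ 71,071.1069.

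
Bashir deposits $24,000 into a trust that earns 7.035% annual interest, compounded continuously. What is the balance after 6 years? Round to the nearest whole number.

A = P·e^(rt) = 24,000·e^(0.07035·6) = 24,000·e^0.4221.
e^0.4221 ≈ 1.5251610332, so A ≈ 36,603.8648.

$36,604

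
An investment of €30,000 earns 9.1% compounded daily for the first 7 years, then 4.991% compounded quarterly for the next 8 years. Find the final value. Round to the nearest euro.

€84,346

Phase 1: 30,000·(1 + 0.091/365)^2555 ≈ 56,719.4955.
Phase 2: 56,719.4955·(1 + 0.0124775)^32 ≈ 84,346.0103.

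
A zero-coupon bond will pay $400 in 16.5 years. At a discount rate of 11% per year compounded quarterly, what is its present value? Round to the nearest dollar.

Growth factor = (1 + 0.0275)^66 ≈ 5.99240029.
P = 400/5.99240029 ≈ 66.7512.

$67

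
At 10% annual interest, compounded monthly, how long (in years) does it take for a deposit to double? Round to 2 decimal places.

6.96 years

(1 + 0.00833333)^(12t) = 2.
12t = ln 2 / ln(1 + 0.00833333) ≈ 0.69315/0.0082988 ≈ 83.5238.
t ≈ 6.9603.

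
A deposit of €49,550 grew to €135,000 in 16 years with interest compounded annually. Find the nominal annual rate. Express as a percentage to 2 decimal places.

(1 + r)^16 = 135,000/49,550 = 2.72452.
1 + r = 2.72452^(1/16) ≈ 1.064647, so r ≈ 0.064647.
r ≈ 6.46470%.

6.46%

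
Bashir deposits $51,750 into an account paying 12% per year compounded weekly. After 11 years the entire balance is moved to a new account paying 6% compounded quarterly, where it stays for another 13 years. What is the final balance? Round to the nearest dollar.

$419,520

After 11 years at 12%: 51,750 × 3.73773294137 ≈ 193,427.6797.
Then 13 years at 6%: 193,427.6797 × 2.16887337277 ≈ 419,520.1441.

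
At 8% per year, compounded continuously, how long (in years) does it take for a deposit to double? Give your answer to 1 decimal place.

e^(0.08t) = 2, so 0.08t = ln 2 ≈ 0.69315.
t ≈ 0.69315/0.08 ≈ 8.6643.

8.7 years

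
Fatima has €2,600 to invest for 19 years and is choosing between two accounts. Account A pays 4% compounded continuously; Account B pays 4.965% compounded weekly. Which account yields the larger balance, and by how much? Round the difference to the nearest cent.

A: e^(0.04·19) = e^0.76 ≈ 2.13827622, so 2,600 × 2.13827622 ≈ 5,559.5182.
B: (1 + 0.04965/52)^988 ≈ 2.567415954, so 2,600 × 2.567415954 ≈ 6,675.2815.
Difference ≈ 1,115.7633 in favor of B.

Account B, by €1,115.76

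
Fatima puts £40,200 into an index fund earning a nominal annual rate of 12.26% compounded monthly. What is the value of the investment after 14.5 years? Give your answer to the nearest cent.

£235,697.05

Growth factor = (1 + 0.1226/12)^174 ≈ 5.86311069462.
A ≈ 40,200 × 5.86311069462 ≈ 235,697.0499.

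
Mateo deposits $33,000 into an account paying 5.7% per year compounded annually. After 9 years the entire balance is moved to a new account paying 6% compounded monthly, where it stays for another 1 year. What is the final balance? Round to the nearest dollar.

After 9 years at 5.7%: 33,000 × 1.6469290336 ≈ 54,348.6581.
Then 1 years at 6%: 54,348.6581 × 1.0616778119 ≈ 57,700.7644.

$57,701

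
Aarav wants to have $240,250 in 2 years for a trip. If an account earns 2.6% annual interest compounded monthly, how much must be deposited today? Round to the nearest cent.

$228,089.09

Periodic rate = 2.6%/12 = 0.00216667; 24 periods.
P = 240,250/(1 + 0.026/12)^24 ≈ 240,250/1.05331648959 ≈ 228,089.0904.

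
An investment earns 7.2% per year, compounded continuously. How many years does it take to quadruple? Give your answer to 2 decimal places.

e^(0.072t) = 4, so 0.072t = ln 4 ≈ 1.3863.
t ≈ 1.3863/0.072 ≈ 19.2541.

19.25 years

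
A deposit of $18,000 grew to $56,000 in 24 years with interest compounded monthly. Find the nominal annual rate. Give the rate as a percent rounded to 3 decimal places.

The 288-period growth factor is 56,000/18,000 = 3.11111.
r/12 = 3.11111^(1/288) − 1 ≈ 0.00394868, so r ≈ 12·0.00394868 = 4.73841%.

4.738%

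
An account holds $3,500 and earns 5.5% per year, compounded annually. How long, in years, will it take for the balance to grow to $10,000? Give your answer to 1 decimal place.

19.6 years

(1 + 0.055)^t = 10,000/3,500 = 2.8571.
t·ln(1 + 0.055) = ln(2.8571); t = 1.0498/0.0535408 ≈ 19.6079.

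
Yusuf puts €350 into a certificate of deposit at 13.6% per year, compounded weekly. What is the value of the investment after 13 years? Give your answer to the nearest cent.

Growth factor = (1 + 0.136/52)^676 ≈ 5.845616261.
A ≈ 350 × 5.845616261 ≈ 2,045.9657.

€2,045.97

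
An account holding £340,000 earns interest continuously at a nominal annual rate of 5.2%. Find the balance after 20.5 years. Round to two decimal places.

£987,272.03

A = P·e^(rt) = 340,000·e^(0.052·20.5) = 340,000·e^1.066.
e^1.066 ≈ 2.90374127395, so A ≈ 987,272.0331.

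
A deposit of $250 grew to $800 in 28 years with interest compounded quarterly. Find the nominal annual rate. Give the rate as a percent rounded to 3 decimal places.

4.176%

The 112-period growth factor is 800/250 = 3.2.
r/4 = 3.2^(1/112) − 1 ≈ 0.0104394, so r ≈ 4·0.0104394 = 4.17576%.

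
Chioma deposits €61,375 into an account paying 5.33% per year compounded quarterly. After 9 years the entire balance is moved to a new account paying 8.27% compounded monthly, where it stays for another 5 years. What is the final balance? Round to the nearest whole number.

€149,249

After 9 years at 5.33%: 61,375 × 1.61047973901 ≈ 98,843.1940.
Then 5 years at 8.27%: 98,843.1940 × 1.50995773545 ≈ 149,249.0453.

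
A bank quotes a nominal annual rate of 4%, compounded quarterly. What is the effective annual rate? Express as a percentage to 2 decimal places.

EAR = (1 + 4%/4)^4 − 1 = (1 + 0.01)^4 − 1.
(1 + 0.01)^4 ≈ 1.040604, so EAR ≈ 4.06040%.

4.06%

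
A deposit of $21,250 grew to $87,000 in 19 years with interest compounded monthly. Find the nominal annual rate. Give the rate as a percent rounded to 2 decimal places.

7.44%

(1 + r/12)^228 = 87,000/21,250 = 4.09412.
1 + r/12 = 4.09412^(1/228) ≈ 1.006201, so r/12 ≈ 0.00620139.
r ≈ 12·0.00620139 = 7.44167%.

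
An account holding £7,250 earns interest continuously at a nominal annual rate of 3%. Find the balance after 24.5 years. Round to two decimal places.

£15,119.74

A = P·e^(rt) = 7,250·e^(0.03·24.5) = 7,250·e^0.735.
e^0.735 ≈ 2.0854819925, so A ≈ 15,119.7444.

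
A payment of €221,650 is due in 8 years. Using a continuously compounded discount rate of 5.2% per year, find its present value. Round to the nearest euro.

P = A·e^(−rt) = 221,650·e^(−0.416).
e^(−0.416) ≈ 0.659680270484, so P ≈ 146,218.1320.

€146,218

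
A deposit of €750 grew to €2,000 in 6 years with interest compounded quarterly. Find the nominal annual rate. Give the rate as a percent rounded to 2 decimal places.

16.69%

The 24-period growth factor is 2,000/750 = 2.66667.
r/4 = 2.66667^(1/24) − 1 ≈ 0.0417145, so r ≈ 4·0.0417145 = 16.68579%.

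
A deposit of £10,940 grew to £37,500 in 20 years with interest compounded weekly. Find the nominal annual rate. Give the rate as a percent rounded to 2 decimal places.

(1 + r/52)^1040 = 37,500/10,940 = 3.42779.
1 + r/52 = 3.42779^(1/1040) ≈ 1.001185, so r/52 ≈ 0.00118524.
r ≈ 52·0.00118524 = 6.16323%.

6.16%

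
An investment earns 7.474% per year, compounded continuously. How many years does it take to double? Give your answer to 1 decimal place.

9.3 years

e^(0.07474t) = 2, so 0.07474t = ln 2 ≈ 0.69315.
t ≈ 0.69315/0.07474 ≈ 9.2741.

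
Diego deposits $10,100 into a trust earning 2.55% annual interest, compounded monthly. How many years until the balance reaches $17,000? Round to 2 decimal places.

(1 + 0.002125)^(12t) = 17,000/10,100 = 1.6832.
12t·ln(1 + 0.002125) = ln(1.6832); 12t = 0.52068/0.00212275 ≈ 245.2852.
t ≈ 20.4404 years.

20.44 years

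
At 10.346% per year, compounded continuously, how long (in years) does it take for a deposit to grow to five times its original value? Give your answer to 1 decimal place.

15.6 years

e^(0.10346t) = 5, so 0.10346t = ln 5 ≈ 1.6094.
t ≈ 1.6094/0.10346 ≈ 15.5561.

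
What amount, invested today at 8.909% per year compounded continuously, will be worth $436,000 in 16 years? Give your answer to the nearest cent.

$104,815.56

P = A·e^(−rt) = 436,000·e^(−1.42544).
e^(−1.42544) ≈ 0.240402662762, so P ≈ 104,815.5610.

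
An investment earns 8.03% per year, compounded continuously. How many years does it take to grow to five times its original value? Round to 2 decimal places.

20.04 years

e^(0.0803t) = 5, so 0.0803t = ln 5 ≈ 1.6094.
t ≈ 1.6094/0.0803 ≈ 20.0428.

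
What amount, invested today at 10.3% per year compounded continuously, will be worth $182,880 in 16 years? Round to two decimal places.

$35,192.40

P = A·e^(−rt) = 182,880·e^(−1.648).
e^(−1.648) ≈ 0.192434392794, so P ≈ 35,192.4018.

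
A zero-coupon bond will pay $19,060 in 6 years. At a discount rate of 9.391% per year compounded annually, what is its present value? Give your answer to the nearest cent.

$11,123.29

Annual rate = 9.391% = 0.09391; 6 periods.
P = 19,060/(1 + 0.09391)^6 ≈ 19,060/1.7135214873 ≈ 11,123.2921.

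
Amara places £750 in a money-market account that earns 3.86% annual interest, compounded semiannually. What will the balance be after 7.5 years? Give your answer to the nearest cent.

Periodic rate = 3.86%/2 = 0.0193; periods = 2·7.5 = 15.
A = 750·(1 + 0.0193)^15 ≈ 750·1.33208017 ≈ 999.0601.

£999.06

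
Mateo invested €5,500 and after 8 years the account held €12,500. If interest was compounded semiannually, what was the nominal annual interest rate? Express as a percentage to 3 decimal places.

10.530%

The 16-period growth factor is 12,500/5,500 = 2.27273.
r/2 = 2.27273^(1/16) − 1 ≈ 0.0526505, so r ≈ 2·0.0526505 = 10.53010%.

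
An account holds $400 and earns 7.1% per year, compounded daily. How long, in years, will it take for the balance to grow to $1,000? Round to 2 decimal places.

We need (1 + 0.000194521)^(365t) = 2.5, so 365t = ln 2.5 / ln 1.000195 ≈ 4710.9668.
t ≈ 4710.9668/365 = 12.9068 years.

12.91 years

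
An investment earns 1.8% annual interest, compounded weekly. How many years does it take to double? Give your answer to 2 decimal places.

(1 + 0.000346154)^(52t) = 2.
52t = ln 2 / ln(1 + 0.000346154) ≈ 0.69315/0.000346094 ≈ 2002.7717.
t ≈ 38.5148.

38.51 years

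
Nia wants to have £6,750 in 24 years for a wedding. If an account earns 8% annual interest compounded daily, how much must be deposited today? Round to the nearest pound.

£990

Growth factor = (1 + 0.08/365)^8760 ≈ 6.819523625.
P = 6,750/6.819523625 ≈ 989.8052.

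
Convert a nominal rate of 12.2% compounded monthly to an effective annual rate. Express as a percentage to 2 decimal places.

12.91%

One year is 12 periods at 0.0101667 each: (1 + 0.0101667)^12 ≈ 1.129058.
EAR = 1.129058 − 1 ≈ 12.90584%.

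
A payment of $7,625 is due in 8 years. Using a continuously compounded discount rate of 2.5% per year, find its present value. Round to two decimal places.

$6,242.82

P = A·e^(−rt) = 7,625·e^(−0.2).
e^(−0.2) ≈ 0.8187307531, so P ≈ 6,242.8220.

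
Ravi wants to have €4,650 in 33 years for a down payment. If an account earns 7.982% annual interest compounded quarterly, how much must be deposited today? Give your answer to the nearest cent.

€342.58

Periodic rate = 7.982%/4 = 0.019955; 132 periods.
P = 4,650/(1 + 0.019955)^132 ≈ 4,650/13.57355135 ≈ 342.5780.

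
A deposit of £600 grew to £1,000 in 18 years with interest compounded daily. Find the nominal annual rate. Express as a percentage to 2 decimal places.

(1 + r/365)^6570 = 1,000/600 = 1.66667.
1 + r/365 = 1.66667^(1/6570) ≈ 1.000078, so r/365 ≈ 0.0000777543.
r ≈ 365·0.0000777543 = 2.83803%.

2.84%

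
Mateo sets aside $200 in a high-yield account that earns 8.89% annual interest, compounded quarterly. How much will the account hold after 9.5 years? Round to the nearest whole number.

Periodic rate = 8.89%/4 = 0.022225; periods = 4·9.5 = 38.
A = 200·(1 + 0.022225)^38 ≈ 200·2.30550955 ≈ 461.1019.

$461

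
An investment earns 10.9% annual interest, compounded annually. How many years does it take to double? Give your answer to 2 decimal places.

(1 + 0.109)^t = 2.
t = ln 2 / ln(1 + 0.109) ≈ 0.69315/0.103459 ≈ 6.6997.

6.70 years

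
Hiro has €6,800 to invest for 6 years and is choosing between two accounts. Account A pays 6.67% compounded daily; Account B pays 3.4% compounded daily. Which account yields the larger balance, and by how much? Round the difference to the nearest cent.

Account A growth factor: (1 + 0.0667/365)^2190 ≈ 1.4920685388; balance ≈ 10,146.0661.
Account B growth factor: (1 + 0.034/365)^2190 ≈ 1.226286503; balance ≈ 8,338.7482.
Account A is larger by 1,807.3178.

Account A, by €1,807.32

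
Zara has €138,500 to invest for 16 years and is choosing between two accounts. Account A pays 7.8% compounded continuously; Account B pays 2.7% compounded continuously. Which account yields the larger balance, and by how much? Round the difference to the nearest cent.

A: e^(0.078·16) = e^1.248 ≈ 3.48336924758, so 138,500 × 3.48336924758 ≈ 482,446.6408.
B: e^(0.027·16) = e^0.432 ≈ 1.54033511516, so 138,500 × 1.54033511516 ≈ 213,336.4134.
Difference ≈ 269,110.2273 in favor of A.

Account A, by €269,110.23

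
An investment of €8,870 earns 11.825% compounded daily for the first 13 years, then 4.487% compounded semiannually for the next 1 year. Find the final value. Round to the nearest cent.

€43,122.72

After 13 years at 11.825%: 8,870 × 4.650622308 ≈ 41,251.0199.
Then 1 years at 4.487%: 41,251.0199 × 1.0453733292 ≈ 43,122.7160.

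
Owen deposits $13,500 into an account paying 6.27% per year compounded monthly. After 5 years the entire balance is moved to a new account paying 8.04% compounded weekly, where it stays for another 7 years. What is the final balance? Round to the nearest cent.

Phase 1: 13,500·(1 + 0.005225)^60 ≈ 18,455.7045.
Phase 2: 18,455.7045·(1 + 0.0804/52)^364 ≈ 32,386.4093.

$32,386.41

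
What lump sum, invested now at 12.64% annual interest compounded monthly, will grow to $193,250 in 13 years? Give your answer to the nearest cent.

Periodic rate = 12.64%/12 = 0.0105333; 156 periods.
P = 193,250/(1 + 0.1264/12)^156 ≈ 193,250/5.12743794689 ≈ 37,689.3883.

$37,689.39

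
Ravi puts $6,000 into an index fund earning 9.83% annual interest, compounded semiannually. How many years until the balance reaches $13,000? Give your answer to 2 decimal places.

8.06 years

(1 + 0.04915)^(2t) = 13,000/6,000 = 2.1667.
2t·ln(1 + 0.04915) = ln(2.1667); 2t = 0.77319/0.0479803 ≈ 16.1147.
t ≈ 8.0574 years.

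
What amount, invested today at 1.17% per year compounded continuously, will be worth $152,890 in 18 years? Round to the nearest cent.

$123,855.89

P = A·e^(−rt) = 152,890·e^(−0.2106).
e^(−0.2106) ≈ 0.810098041299, so P ≈ 123,855.8895.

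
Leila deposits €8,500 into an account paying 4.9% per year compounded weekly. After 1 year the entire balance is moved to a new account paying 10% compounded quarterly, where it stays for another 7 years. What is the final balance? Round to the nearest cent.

€17,822.05

After 1 years at 4.9%: 8,500 × 1.0501961203 ≈ 8,926.6670.
Then 7 years at 10%: 8,926.6670 × 1.9964950188 ≈ 17,822.0462.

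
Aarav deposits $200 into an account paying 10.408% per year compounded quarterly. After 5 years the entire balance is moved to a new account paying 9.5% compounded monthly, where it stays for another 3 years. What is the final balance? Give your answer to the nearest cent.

$444.05

After 5 years at 10.408%: 200 × 1.67153906 ≈ 334.3078.
Then 3 years at 9.5%: 334.3078 × 1.3282706 ≈ 444.0512.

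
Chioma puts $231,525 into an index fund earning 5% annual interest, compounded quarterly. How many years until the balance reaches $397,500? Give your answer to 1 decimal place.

10.9 years

(1 + 0.0125)^(4t) = 397,500/231,525 = 1.7169.
4t·ln(1 + 0.0125) = ln(1.7169); 4t = 0.54051/0.0124225 ≈ 43.5103.
t ≈ 10.8776 years.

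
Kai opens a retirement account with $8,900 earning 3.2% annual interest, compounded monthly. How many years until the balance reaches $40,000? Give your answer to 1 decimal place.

47.0 years

(1 + 0.00266667)^(12t) = 40,000/8,900 = 4.4944.
12t·ln(1 + 0.00266667) = ln(4.4944); 12t = 1.5028/0.00266312 ≈ 564.3116.
t ≈ 47.0260 years.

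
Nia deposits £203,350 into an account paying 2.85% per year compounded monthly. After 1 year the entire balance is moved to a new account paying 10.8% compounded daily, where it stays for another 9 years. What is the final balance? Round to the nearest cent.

Phase 1: 203,350·(1 + 0.002375)^12 ≈ 209,221.7809.
Phase 2: 209,221.7809·(1 + 0.108/365)^3285 ≈ 552,940.8688.

£552,940.87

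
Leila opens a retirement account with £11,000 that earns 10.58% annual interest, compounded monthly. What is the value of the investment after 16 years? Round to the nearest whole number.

Growth factor = (1 + 0.1058/12)^192 ≈ 5.3945066449.
A ≈ 11,000 × 5.3945066449 ≈ 59,339.5731.

£59,340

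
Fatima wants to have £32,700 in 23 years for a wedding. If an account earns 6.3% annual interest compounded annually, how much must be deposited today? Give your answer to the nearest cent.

Growth factor = (1 + 0.063)^23 ≈ 4.0762900989.
P = 32,700/4.0762900989 ≈ 8,022.0002.

£8,022.00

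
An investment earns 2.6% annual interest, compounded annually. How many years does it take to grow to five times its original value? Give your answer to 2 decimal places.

62.70 years

(1 + 0.026)^t = 5.
t = ln 5 / ln(1 + 0.026) ≈ 1.6094/0.0256677 ≈ 62.7027.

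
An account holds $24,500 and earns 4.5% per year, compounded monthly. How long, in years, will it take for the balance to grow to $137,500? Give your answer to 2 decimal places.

38.40 years

(1 + 0.00375)^(12t) = 137,500/24,500 = 5.6122.
12t·ln(1 + 0.00375) = ln(5.6122); 12t = 1.725/0.00374299 ≈ 460.8488.
t ≈ 38.4041 years.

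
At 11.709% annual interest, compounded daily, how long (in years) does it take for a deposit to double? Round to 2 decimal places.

(1 + 0.000320795)^(365t) = 2.
365t = ln 2 / ln(1 + 0.000320795) ≈ 0.69315/0.000320743 ≈ 2161.0667.
t ≈ 5.9207.

5.92 years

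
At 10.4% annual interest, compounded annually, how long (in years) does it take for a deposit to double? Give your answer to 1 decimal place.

(1 + 0.104)^t = 2.
t = ln 2 / ln(1 + 0.104) ≈ 0.69315/0.0989399 ≈ 7.0057.

7.0 years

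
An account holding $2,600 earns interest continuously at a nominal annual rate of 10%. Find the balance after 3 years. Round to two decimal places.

A = P·e^(rt) = 2,600·e^(0.1·3) = 2,600·e^0.3.
e^0.3 ≈ 1.349858808, so A ≈ 3,509.6329.

$3,509.63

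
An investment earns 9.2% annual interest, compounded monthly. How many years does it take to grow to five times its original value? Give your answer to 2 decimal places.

17.56 years

(1 + 0.00766667)^(12t) = 5.
12t = ln 5 / ln(1 + 0.00766667) ≈ 1.6094/0.00763743 ≈ 210.7304.
t ≈ 17.5609.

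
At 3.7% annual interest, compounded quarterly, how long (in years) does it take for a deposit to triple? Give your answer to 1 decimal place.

29.8 years

(1 + 0.00925)^(4t) = 3.
4t = ln 3 / ln(1 + 0.00925) ≈ 1.0986/0.00920748 ≈ 119.3174.
t ≈ 29.8293.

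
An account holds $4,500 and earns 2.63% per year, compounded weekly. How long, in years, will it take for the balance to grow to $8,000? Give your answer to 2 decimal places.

21.88 years

We need (1 + 0.000505769)^(52t) = 1.7778, so 52t = ln 1.7778 / ln 1.000506 ≈ 1137.8898.
t ≈ 1137.8898/52 = 21.8825 years.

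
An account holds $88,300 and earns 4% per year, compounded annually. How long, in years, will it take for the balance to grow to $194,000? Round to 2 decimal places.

20.07 years

(1 + 0.04)^t = 194,000/88,300 = 2.1971.
t·ln(1 + 0.04) = ln(2.1971); t = 0.78712/0.0392207 ≈ 20.0689.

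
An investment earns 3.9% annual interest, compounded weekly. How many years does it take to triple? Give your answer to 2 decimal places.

(1 + 0.00075)^(52t) = 3.
52t = ln 3 / ln(1 + 0.00075) ≈ 1.0986/0.000749719 ≈ 1465.3656.
t ≈ 28.1801.

28.18 years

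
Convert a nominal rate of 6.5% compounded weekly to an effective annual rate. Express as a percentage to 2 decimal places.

EAR = (1 + 6.5%/52)^52 − 1 = (1 + 0.00125)^52 − 1.
(1 + 0.00125)^52 ≈ 1.067116, so EAR ≈ 6.71157%.

6.71%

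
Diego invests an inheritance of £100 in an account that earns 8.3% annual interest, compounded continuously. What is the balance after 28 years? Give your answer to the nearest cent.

A = P·e^(rt) = 100·e^(0.083·28) = 100·e^2.324.
e^2.324 ≈ 10.21645852, so A ≈ 1,021.6459.

£1,021.65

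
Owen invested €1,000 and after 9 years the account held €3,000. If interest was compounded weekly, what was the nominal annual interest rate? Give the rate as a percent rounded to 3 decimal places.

(1 + r/52)^468 = 3,000/1,000 = 3.
1 + r/52 = 3^(1/468) ≈ 1.00235, so r/52 ≈ 0.00235022.
r ≈ 52·0.00235022 = 12.22114%.

12.221%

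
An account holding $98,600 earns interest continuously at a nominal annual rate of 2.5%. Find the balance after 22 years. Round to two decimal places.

A = P·e^(rt) = 98,600·e^(0.025·22) = 98,600·e^0.55.
e^0.55 ≈ 1.73325301787, so A ≈ 170,898.7476.

$170,898.75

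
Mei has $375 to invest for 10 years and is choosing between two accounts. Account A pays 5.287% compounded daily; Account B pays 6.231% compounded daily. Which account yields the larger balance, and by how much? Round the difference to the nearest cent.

Account A growth factor: (1 + 0.05287/365)^3650 ≈ 1.69666017; balance ≈ 636.2476.
Account B growth factor: (1 + 0.06231/365)^3650 ≈ 1.8646005; balance ≈ 699.2252.
Account B is larger by 62.9776.

Account B, by $62.98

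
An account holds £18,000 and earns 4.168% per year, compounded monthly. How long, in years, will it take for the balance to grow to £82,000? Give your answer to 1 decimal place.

(1 + 0.00347333)^(12t) = 82,000/18,000 = 4.5556.
12t·ln(1 + 0.00347333) = ln(4.5556); 12t = 1.5163/0.00346732 ≈ 437.3261.
t ≈ 36.4438 years.

36.4 years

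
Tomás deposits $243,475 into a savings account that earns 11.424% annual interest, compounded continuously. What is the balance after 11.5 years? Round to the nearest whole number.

A = P·e^(rt) = 243,475·e^(0.11424·11.5) = 243,475·e^1.31376.
e^1.31376 ≈ 3.72013515643, so A ≈ 905,759.9072.

$905,760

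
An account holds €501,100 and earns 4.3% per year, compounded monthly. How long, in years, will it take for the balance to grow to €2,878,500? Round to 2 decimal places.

(1 + 0.00358333)^(12t) = 2,878,500/501,100 = 5.7444.
12t·ln(1 + 0.00358333) = ln(5.7444); 12t = 1.7482/0.00357693 ≈ 488.7486.
t ≈ 40.7291 years.

40.73 years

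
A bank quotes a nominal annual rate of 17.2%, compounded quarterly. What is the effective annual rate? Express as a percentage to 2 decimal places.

18.34%

One year is 4 periods at 0.043 each: (1 + 0.043)^4 ≈ 1.183415.
EAR = 1.183415 − 1 ≈ 18.34154%.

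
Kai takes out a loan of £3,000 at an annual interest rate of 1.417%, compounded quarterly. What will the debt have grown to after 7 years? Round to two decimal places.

£3,312.25

Growth factor = (1 + 0.0035425)^28 ≈ 1.104082555.
A ≈ 3,000 × 1.104082555 ≈ 3,312.2477.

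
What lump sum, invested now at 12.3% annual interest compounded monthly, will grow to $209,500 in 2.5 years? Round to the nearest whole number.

$154,283

Periodic rate = 12.3%/12 = 0.01025; 30 periods.
P = 209,500/(1 + 0.01025)^30 ≈ 209,500/1.35789370013 ≈ 154,283.0635.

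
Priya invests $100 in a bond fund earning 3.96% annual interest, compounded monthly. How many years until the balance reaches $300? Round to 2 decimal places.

27.79 years

We need (1 + 0.0033)^(12t) = 3, so 12t = ln 3 / ln 1.0033 ≈ 333.4618.
t ≈ 333.4618/12 = 27.7885 years.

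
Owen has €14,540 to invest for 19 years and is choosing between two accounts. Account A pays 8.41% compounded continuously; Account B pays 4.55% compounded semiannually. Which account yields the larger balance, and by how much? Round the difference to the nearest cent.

Account A, by €37,683.42

Account A growth factor: e^(0.0841·19) = e^1.5979 ≈ 4.9426419701; balance ≈ 71,866.0142.
Account B growth factor: (1 + 0.02275)^38 ≈ 2.3509346146; balance ≈ 34,182.5893.
Account A is larger by 37,683.4249.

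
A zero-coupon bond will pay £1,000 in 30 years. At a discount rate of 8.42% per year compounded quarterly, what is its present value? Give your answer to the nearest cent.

£82.10

Periodic rate = 8.42%/4 = 0.02105; 120 periods.
P = 1,000/(1 + 0.02105)^120 ≈ 1,000/12.1798281 ≈ 82.1030.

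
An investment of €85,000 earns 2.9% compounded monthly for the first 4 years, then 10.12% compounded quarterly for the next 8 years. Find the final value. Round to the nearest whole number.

€212,308

After 4 years at 2.9%: 85,000 × 1.12283872968 ≈ 95,441.2920.
Then 8 years at 10.12%: 95,441.2920 × 2.22449091281 ≈ 212,308.2868.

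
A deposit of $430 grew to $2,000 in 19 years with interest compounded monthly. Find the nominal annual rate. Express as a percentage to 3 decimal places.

The 228-period growth factor is 2,000/430 = 4.65116.
r/12 = 4.65116^(1/228) − 1 ≈ 0.00676452, so r ≈ 12·0.00676452 = 8.11742%.

8.117%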